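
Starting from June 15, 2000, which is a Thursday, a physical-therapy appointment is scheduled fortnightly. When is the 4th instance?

July 27, 2000

The 4th occurrence is 3 intervals after the first: 3 × 14 = 42 days after June 15, 2000.
June has 30 days — 15 days to the end of June leaves 27.
27 days into July → July 27, 2000.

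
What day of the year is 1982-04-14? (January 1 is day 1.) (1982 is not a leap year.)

Days in months before April: 31 + 28 + 31 = 90.
Plus 14 days into April → day 104.

104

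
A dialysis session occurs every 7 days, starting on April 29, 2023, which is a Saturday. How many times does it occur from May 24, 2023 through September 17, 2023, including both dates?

17

Occurrences land 7·i days after April 29, 2023 for i = 0, 1, 2, …
May 24, 2023 is 25 days after the start; 25 ÷ 7 = 3 remainder 4; since the remainder is 4, round up to i = 4. First occurrence in the window: #5 on May 27, 2023 (4×7 = 28 days in).
September 17, 2023 is 141 days after the start; 141 ÷ 7 = 20 remainder 1. Last occurrence in the window: #21 on September 16, 2023.
Occurrences #5 through #21: 17 in total.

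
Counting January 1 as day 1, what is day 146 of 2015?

January has 31 days (146 − 31 = 115 remain).
February has 28 days (115 − 28 = 87 remain).
March has 31 days (87 − 31 = 56 remain).
April has 30 days (56 − 30 = 26 remain).
26 into May → May 26.

May 26, 2015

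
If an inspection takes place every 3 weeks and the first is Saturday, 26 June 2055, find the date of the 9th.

The 9th occurrence is 8 intervals after the first: 8 × 21 = 168 days after 26 June 2055.
June has 30 days — 4 days to the end of June leaves 164.
July has 31 days (133 left).
August has 31 days (102 left).
September has 30 days (72 left).
October has 31 days (41 left).
November has 30 days (11 left).
11 days into December → 11 December 2055.

11 December 2055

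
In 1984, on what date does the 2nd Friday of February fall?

The first Friday of February 1984 is February 3.
The 2nd Friday is 1 weeks later: 3 + 7 = 10.

February 10, 1984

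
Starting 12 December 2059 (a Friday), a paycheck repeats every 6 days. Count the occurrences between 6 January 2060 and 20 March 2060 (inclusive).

Occurrences land 6·i days after 12 December 2059 for i = 0, 1, 2, …
6 January 2060 is 25 days after the start; 25 ÷ 6 = 4 remainder 1; since the remainder is 1, round up to i = 5. First occurrence in the window: #6 on 11 January 2060 (5×6 = 30 days in).
20 March 2060 is 99 days after the start; 99 ÷ 6 = 16 remainder 3. Last occurrence in the window: #17 on 17 March 2060.
Occurrences #6 through #17: 12 in total.

12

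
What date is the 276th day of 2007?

3 October 2007

January has 31 days (276 − 31 = 245 remain).
February has 28 days (245 − 28 = 217 remain).
March has 31 days (217 − 31 = 186 remain).
April has 30 days (186 − 30 = 156 remain).
May has 31 days (156 − 31 = 125 remain).
June has 30 days (125 − 30 = 95 remain).
July has 31 days (95 − 31 = 64 remain).
August has 31 days (64 − 31 = 33 remain).
September has 30 days (33 − 30 = 3 remain).
3 into October → October 3.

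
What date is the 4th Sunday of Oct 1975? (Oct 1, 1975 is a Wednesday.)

Oct 26, 1975

Oct 1975 begins on a Wednesday, so the first Sunday is Oct 5 (4 days later).
The 4th Sunday is 3 weeks later: 5 + 21 = 26.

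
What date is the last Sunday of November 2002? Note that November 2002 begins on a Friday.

November 2002 begins on a Friday, so the first Sunday is November 3 (2 days later).
November 2002 has 30 days. Adding weeks: 3, 10, 17, 24 — the last one ≤ 30 is the 24th.

24 November 2002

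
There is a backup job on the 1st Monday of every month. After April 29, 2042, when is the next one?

April 2042 starts on a Tuesday, so its 1st Monday is April 7, 2042 (6 days in).
That is not after April 29, 2042, so look at May 2042.
May 2042 starts on a Thursday, so its 1st Monday is May 5, 2042 (4 days in).

May 5, 2042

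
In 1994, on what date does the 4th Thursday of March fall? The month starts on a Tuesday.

24 March 1994

March 1994 begins on a Tuesday, so the first Thursday is March 3 (2 days later).
The 4th Thursday is 3 weeks later: 3 + 21 = 24.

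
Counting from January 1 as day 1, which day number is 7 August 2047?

Days in months before August: 31 + 28 + 31 + 30 + 31 + 30 + 31 = 212.
Plus 7 days into August → day 219.

219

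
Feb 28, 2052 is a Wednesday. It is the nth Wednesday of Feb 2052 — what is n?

Day 28 falls in week ⌈28/7⌉ of the month.
Days 1–7 hold the 1st Wednesday, 8–14 the 2nd, 15–21 the 3rd, 22–28 the 4th, 29–31 the 5th.
28 is in the range for the 4th.

4th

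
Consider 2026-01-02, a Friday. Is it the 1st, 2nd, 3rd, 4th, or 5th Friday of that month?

Day 2 falls in week ⌈2/7⌉ of the month.
Days 1–7 hold the 1st Friday, 8–14 the 2nd, 15–21 the 3rd, 22–28 the 4th, 29–31 the 5th.
2 is in the range for the 1st.

1st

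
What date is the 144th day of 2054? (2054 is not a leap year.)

January has 31 days (144 − 31 = 113 remain).
February has 28 days (113 − 28 = 85 remain).
March has 31 days (85 − 31 = 54 remain).
April has 30 days (54 − 30 = 24 remain).
24 into May → May 24.

2054-05-24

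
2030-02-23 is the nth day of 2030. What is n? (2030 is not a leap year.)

54

Days in months before February: 31 = 31.
Plus 23 days into February → day 54.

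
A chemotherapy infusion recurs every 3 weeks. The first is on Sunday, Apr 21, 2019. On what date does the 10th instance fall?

Oct 27, 2019

The 10th occurrence is 9 intervals after the first: 9 × 21 = 189 days after Apr 21, 2019.
Apr has 30 days — 9 days to the end of Apr leaves 180.
May has 31 days (149 left).
Jun has 30 days (119 left).
Jul has 31 days (88 left).
Aug has 31 days (57 left).
Sep has 30 days (27 left).
27 days into Oct → Oct 27, 2019.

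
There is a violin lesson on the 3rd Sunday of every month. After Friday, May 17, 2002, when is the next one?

May 2002 starts on a Wednesday; its first Sunday is the 5th, so the 3rd Sunday is the 19th — May 19, 2002.
May 19, 2002 is after May 17, 2002, so that is the next one.

May 19, 2002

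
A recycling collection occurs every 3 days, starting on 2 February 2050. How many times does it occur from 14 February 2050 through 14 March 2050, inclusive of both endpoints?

Occurrences land 3·i days after 2 February 2050 for i = 0, 1, 2, …
14 February 2050 is 12 days after the start; 12 ÷ 3 = 4 remainder 0. First occurrence in the window: #5 on 14 February 2050 (4×3 = 12 days in).
14 March 2050 is 40 days after the start; 40 ÷ 3 = 13 remainder 1. Last occurrence in the window: #14 on 13 March 2050.
Occurrences #5 through #14: 10 in total.

10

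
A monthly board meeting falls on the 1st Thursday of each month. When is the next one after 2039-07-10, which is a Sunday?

July 2039 starts on a Friday, so its 1st Thursday is 2039-07-07 (6 days in).
That is not after 2039-07-10, so look at August 2039.
August 2039 starts on a Monday, so its 1st Thursday is 2039-08-04 (3 days in).

2039-08-04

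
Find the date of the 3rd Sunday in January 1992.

19 January 1992

The first Sunday of January 1992 is January 5.
The 3rd Sunday is 2 weeks later: 5 + 14 = 19.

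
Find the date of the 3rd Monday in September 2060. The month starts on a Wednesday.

20 September 2060

September 2060 begins on a Wednesday, so the first Monday is September 6 (5 days later).
The 3rd Monday is 2 weeks later: 6 + 14 = 20.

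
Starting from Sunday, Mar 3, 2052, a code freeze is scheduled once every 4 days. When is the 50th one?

Sep 15, 2052

The 50th occurrence is 49 intervals after the first: 49 × 4 = 196 days after Mar 3, 2052.
Mar has 31 days — 28 days to the end of Mar leaves 168.
Apr has 30 days (138 left).
May has 31 days (107 left).
Jun has 30 days (77 left).
Jul has 31 days (46 left).
Aug has 31 days (15 left).
15 days into Sep → Sep 15, 2052.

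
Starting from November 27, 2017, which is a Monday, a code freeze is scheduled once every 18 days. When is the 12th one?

June 13, 2018

The 12th occurrence is 11 intervals after the first: 11 × 18 = 198 days after November 27, 2017.
November has 30 days — 3 days to the end of November leaves 195.
December has 31 days (164 left).
January has 31 days (133 left).
February has 28 days (105 left).
March has 31 days (74 left).
April has 30 days (44 left).
May has 31 days (13 left).
13 days into June → June 13, 2018.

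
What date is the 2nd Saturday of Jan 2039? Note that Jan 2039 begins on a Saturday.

Jan 8, 2039

Jan 2039 begins on a Saturday, so the first Saturday is Jan 1.
The 2nd Saturday is 1 weeks later: 1 + 7 = 8.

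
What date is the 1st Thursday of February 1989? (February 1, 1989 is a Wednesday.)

1989-02-02

February 1989 begins on a Wednesday, so the first Thursday is February 2 (1 day later).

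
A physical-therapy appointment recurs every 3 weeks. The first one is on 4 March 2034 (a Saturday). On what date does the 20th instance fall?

The 20th occurrence is 19 intervals after the first: 19 × 21 = 399 days after 4 March 2034.
March has 31 days — 27 days to the end of March leaves 372.
April has 30 days (342 left).
May has 31 days (311 left).
June has 30 days (281 left).
July has 31 days (250 left).
August has 31 days (219 left).
September has 30 days (189 left).
October has 31 days (158 left).
November has 30 days (128 left).
December has 31 days (97 left).
January has 31 days (66 left).
February has 28 days (38 left).
March has 31 days (7 left).
7 days into April → 7 April 2035.

7 April 2035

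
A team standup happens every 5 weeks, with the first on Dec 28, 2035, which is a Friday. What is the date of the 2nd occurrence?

The 2nd occurrence is 1 interval after the first: 1 × 35 = 35 days after Dec 28, 2035.
Dec has 31 days — 3 days to the end of Dec leaves 32.
Jan has 31 days (1 left).
1 day into Feb → Feb 1, 2036.

Feb 1, 2036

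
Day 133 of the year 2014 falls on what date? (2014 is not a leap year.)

May 13, 2014

January has 31 days (133 − 31 = 102 remain).
February has 28 days (102 − 28 = 74 remain).
March has 31 days (74 − 31 = 43 remain).
April has 30 days (43 − 30 = 13 remain).
13 into May → May 13.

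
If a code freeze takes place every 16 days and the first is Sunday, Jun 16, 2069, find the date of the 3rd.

Jul 18, 2069

The 3rd occurrence is 2 intervals after the first: 2 × 16 = 32 days after Jun 16, 2069.
Jun has 30 days — 14 days to the end of Jun leaves 18.
18 days into Jul → Jul 18, 2069.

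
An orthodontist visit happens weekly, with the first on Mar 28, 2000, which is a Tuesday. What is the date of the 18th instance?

Jul 25, 2000

The 18th occurrence is 17 intervals after the first: 17 × 7 = 119 days after Mar 28, 2000.
Mar has 31 days — 3 days to the end of Mar leaves 116.
Apr has 30 days (86 left).
May has 31 days (55 left).
Jun has 30 days (25 left).
25 days into Jul → Jul 25, 2000.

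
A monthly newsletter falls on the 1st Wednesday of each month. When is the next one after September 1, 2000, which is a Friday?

September 6, 2000

September 2000 starts on a Friday, so its 1st Wednesday is September 6, 2000 (5 days in).
September 6, 2000 is after September 1, 2000, so that is the next one.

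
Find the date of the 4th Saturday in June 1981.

The first Saturday of June 1981 is June 6.
The 4th Saturday is 3 weeks later: 6 + 21 = 27.

27 June 1981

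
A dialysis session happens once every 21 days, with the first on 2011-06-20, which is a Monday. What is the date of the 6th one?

The 6th occurrence is 5 intervals after the first: 5 × 21 = 105 days after 2011-06-20.
June has 30 days — 10 days to the end of June leaves 95.
July has 31 days (64 left).
August has 31 days (33 left).
September has 30 days (3 left).
3 days into October → 2011-10-03.

2011-10-03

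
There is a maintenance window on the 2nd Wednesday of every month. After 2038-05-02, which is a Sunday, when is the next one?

May 2038 starts on a Saturday; its first Wednesday is the 5th, so the 2nd Wednesday is the 12th — 2038-05-12.
2038-05-12 is after 2038-05-02, so that is the next one.

2038-05-12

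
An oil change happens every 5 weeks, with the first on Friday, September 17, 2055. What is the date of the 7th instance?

April 14, 2056

The 7th occurrence is 6 intervals after the first: 6 × 35 = 210 days after September 17, 2055.
September has 30 days — 13 days to the end of September leaves 197.
October has 31 days (166 left).
November has 30 days (136 left).
December has 31 days (105 left).
January has 31 days (74 left).
February has 29 days (45 left).
March has 31 days (14 left).
14 days into April → April 14, 2056.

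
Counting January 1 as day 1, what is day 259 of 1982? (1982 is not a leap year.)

January has 31 days (259 − 31 = 228 remain).
February has 28 days (228 − 28 = 200 remain).
March has 31 days (200 − 31 = 169 remain).
April has 30 days (169 − 30 = 139 remain).
May has 31 days (139 − 31 = 108 remain).
June has 30 days (108 − 30 = 78 remain).
July has 31 days (78 − 31 = 47 remain).
August has 31 days (47 − 31 = 16 remain).
16 into September → September 16.

16 September 1982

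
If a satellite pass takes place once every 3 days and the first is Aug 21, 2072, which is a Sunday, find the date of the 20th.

The 20th occurrence is 19 intervals after the first: 19 × 3 = 57 days after Aug 21, 2072.
Aug has 31 days — 10 days to the end of Aug leaves 47.
Sep has 30 days (17 left).
17 days into Oct → Oct 17, 2072.

Oct 17, 2072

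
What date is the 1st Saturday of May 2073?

May 2073 begins on a Monday, so the first Saturday is May 6 (5 days later).

2073-05-06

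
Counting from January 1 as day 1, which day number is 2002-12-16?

Days in months before December: 31 + 28 + 31 + 30 + 31 + 30 + 31 + 31 + 30 + 31 + 30 = 334.
Plus 16 days into December → day 350.

350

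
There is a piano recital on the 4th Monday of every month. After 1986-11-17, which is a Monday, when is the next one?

November 1986 starts on a Saturday; its first Monday is the 3rd, so the 4th Monday is the 24th — 1986-11-24.
1986-11-24 is after 1986-11-17, so that is the next one.

1986-11-24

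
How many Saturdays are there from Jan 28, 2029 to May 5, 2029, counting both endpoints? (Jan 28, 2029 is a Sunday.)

Jan 28, 2029 is a Sunday; the first Saturday on or after it is Feb 3, 2029 (6 days later).
From Feb 3, 2029 to May 5, 2029: 25 + 31 + 30 + 5 = 91 days (rest of Feb, Mar, Apr, May).
91 ÷ 7 = 13 full weeks with remainder 0, so 13 more Saturdays after the first → 14.

14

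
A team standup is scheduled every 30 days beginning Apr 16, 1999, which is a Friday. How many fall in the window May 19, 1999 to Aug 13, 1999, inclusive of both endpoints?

Occurrences land 30·i days after Apr 16, 1999 for i = 0, 1, 2, …
May 19, 1999 is 33 days after the start; 33 ÷ 30 = 1 remainder 3; since the remainder is 3, round up to i = 2. First occurrence in the window: #3 on Jun 15, 1999 (2×30 = 60 days in).
Aug 13, 1999 is 119 days after the start; 119 ÷ 30 = 3 remainder 29. Last occurrence in the window: #4 on Jul 15, 1999.
Occurrences #3 through #4: 2 in total.

2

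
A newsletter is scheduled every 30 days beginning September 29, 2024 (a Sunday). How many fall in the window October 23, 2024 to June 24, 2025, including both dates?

Occurrences land 30·i days after September 29, 2024 for i = 0, 1, 2, …
October 23, 2024 is 24 days after the start; 24 ÷ 30 = 0 remainder 24; since the remainder is 24, round up to i = 1. First occurrence in the window: #2 on October 29, 2024 (1×30 = 30 days in).
June 24, 2025 is 268 days after the start; 268 ÷ 30 = 8 remainder 28. Last occurrence in the window: #9 on May 27, 2025.
Occurrences #2 through #9: 8 in total.

8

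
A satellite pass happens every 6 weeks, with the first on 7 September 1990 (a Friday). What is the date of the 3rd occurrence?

The 3rd occurrence is 2 intervals after the first: 2 × 42 = 84 days after 7 September 1990.
September has 30 days — 23 days to the end of September leaves 61.
October has 31 days (30 left).
30 days into November → 30 November 1990.

30 November 1990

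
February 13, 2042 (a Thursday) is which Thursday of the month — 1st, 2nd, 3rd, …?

Day 13 falls in week ⌈13/7⌉ of the month.
Days 1–7 hold the 1st Thursday, 8–14 the 2nd, 15–21 the 3rd, 22–28 the 4th, 29–31 the 5th.
13 is in the range for the 2nd.

2nd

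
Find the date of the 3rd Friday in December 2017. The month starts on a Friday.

2017-12-15

December 2017 begins on a Friday, so the first Friday is December 1.
The 3rd Friday is 2 weeks later: 1 + 14 = 15.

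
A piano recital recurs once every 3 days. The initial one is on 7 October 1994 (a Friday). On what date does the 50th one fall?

The 50th occurrence is 49 intervals after the first: 49 × 3 = 147 days after 7 October 1994.
October has 31 days — 24 days to the end of October leaves 123.
November has 30 days (93 left).
December has 31 days (62 left).
January has 31 days (31 left).
February has 28 days (3 left).
3 days into March → 3 March 1995.

3 March 1995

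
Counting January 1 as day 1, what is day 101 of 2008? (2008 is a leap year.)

January has 31 days (101 − 31 = 70 remain).
February has 29 days (70 − 29 = 41 remain).
March has 31 days (41 − 31 = 10 remain).
10 into April → April 10.

April 10, 2008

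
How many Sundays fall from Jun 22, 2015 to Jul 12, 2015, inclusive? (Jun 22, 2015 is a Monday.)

Jun 22, 2015 is a Monday; the first Sunday on or after it is Jun 28, 2015 (6 days later).
From Jun 28, 2015 to Jul 12, 2015: 2 + 12 = 14 days (rest of Jun, Jul).
14 ÷ 7 = 2 full weeks with remainder 0, so 2 more Sundays after the first → 3.

3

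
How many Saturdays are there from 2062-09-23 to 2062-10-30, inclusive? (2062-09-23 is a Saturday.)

2062-09-23 is a Saturday; the first Saturday on or after it is 2062-09-23.
From 2062-09-23 to 2062-10-30: 7 + 30 = 37 days (rest of September, October).
37 ÷ 7 = 5 full weeks with remainder 2, so 5 more Saturdays after the first → 6.

6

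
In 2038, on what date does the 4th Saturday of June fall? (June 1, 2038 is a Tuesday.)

June 2038 begins on a Tuesday, so the first Saturday is June 5 (4 days later).
The 4th Saturday is 3 weeks later: 5 + 21 = 26.

June 26, 2038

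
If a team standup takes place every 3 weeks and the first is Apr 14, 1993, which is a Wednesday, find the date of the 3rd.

The 3rd occurrence is 2 intervals after the first: 2 × 21 = 42 days after Apr 14, 1993.
Apr has 30 days — 16 days to the end of Apr leaves 26.
26 days into May → May 26, 1993.

May 26, 1993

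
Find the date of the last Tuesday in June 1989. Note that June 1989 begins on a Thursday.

June 1989 begins on a Thursday, so the first Tuesday is June 6 (5 days later).
June 1989 has 30 days. Adding weeks: 6, 13, 20, 27 — the last one ≤ 30 is the 27th.

June 27, 1989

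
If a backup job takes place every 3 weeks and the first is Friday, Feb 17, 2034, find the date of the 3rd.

The 3rd occurrence is 2 intervals after the first: 2 × 21 = 42 days after Feb 17, 2034.
Feb has 28 days — 11 days to the end of Feb leaves 31.
31 days into Mar → Mar 31, 2034.

Mar 31, 2034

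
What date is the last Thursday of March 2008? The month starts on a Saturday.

March 2008 begins on a Saturday, so the first Thursday is March 6 (5 days later).
March 2008 has 31 days. Adding weeks: 6, 13, 20, 27 — the last one ≤ 31 is the 27th.

March 27, 2008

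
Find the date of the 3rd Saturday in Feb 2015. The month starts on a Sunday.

Feb 21, 2015

Feb 2015 begins on a Sunday, so the first Saturday is Feb 7 (6 days later).
The 3rd Saturday is 2 weeks later: 7 + 14 = 21.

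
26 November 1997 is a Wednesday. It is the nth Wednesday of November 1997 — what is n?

4th

Day 26 falls in week ⌈26/7⌉ of the month.
Days 1–7 hold the 1st Wednesday, 8–14 the 2nd, 15–21 the 3rd, 22–28 the 4th, 29–31 the 5th.
26 is in the range for the 4th.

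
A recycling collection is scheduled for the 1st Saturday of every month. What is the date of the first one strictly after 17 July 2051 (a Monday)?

5 August 2051

July 2051 starts on a Saturday, so its 1st Saturday is 1 July 2051.
That is not after 17 July 2051, so look at August 2051.
August 2051 starts on a Tuesday, so its 1st Saturday is 5 August 2051 (4 days in).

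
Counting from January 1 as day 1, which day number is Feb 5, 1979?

Days in months before Feb: 31 = 31.
Plus 5 days into Feb → day 36.

36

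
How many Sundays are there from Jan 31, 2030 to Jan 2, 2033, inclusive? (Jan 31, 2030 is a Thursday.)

Jan 31, 2030 is a Thursday; the first Sunday on or after it is Feb 3, 2030 (3 days later).
From Feb 3, 2030 to Jan 2, 2033: 331 + 365 + 366 + 2 = 1064 days (rest of 2030, 2031, 2032, to Jan 2, 2033 in 2033).
1064 ÷ 7 = 152 full weeks with remainder 0, so 152 more Sundays after the first → 153.

153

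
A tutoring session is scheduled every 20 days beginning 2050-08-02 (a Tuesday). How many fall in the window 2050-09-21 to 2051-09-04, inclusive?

17

Occurrences land 20·i days after 2050-08-02 for i = 0, 1, 2, …
2050-09-21 is 50 days after the start; 50 ÷ 20 = 2 remainder 10; since the remainder is 10, round up to i = 3. First occurrence in the window: #4 on 2050-10-01 (3×20 = 60 days in).
2051-09-04 is 398 days after the start; 398 ÷ 20 = 19 remainder 18. Last occurrence in the window: #20 on 2051-08-17.
Occurrences #4 through #20: 17 in total.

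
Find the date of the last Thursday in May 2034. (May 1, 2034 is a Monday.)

25 May 2034

May 2034 begins on a Monday, so the first Thursday is May 4 (3 days later).
May 2034 has 31 days. Adding weeks: 4, 11, 18, 25 — the last one ≤ 31 is the 25th.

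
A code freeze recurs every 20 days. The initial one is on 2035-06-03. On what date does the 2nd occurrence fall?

The 2nd occurrence is 1 interval after the first: 1 × 20 = 20 days after 2035-06-03.
20 days later is 2035-06-23.

2035-06-23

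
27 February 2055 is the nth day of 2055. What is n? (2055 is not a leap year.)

58

Days in months before February: 31 = 31.
Plus 27 days into February → day 58.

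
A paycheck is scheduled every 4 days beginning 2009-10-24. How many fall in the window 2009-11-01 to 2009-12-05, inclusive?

9

Occurrences land 4·i days after 2009-10-24 for i = 0, 1, 2, …
2009-11-01 is 8 days after the start; 8 ÷ 4 = 2 remainder 0. First occurrence in the window: #3 on 2009-11-01 (2×4 = 8 days in).
2009-12-05 is 42 days after the start; 42 ÷ 4 = 10 remainder 2. Last occurrence in the window: #11 on 2009-12-03.
Occurrences #3 through #11: 9 in total.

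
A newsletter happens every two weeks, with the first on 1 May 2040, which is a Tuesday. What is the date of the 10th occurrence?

The 10th occurrence is 9 intervals after the first: 9 × 14 = 126 days after 1 May 2040.
May has 31 days — 30 days to the end of May leaves 96.
June has 30 days (66 left).
July has 31 days (35 left).
August has 31 days (4 left).
4 days into September → 4 September 2040.

4 September 2040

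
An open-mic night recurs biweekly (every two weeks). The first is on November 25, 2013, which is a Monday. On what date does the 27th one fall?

November 24, 2014

The 27th occurrence is 26 intervals after the first: 26 × 14 = 364 days after November 25, 2013.
November has 30 days — 5 days to the end of November leaves 359.
December has 31 days (328 left).
January has 31 days (297 left).
February has 28 days (269 left).
March has 31 days (238 left).
April has 30 days (208 left).
May has 31 days (177 left).
June has 30 days (147 left).
July has 31 days (116 left).
August has 31 days (85 left).
September has 30 days (55 left).
October has 31 days (24 left).
24 days into November → November 24, 2014.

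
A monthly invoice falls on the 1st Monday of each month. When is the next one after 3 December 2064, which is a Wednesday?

December 2064 starts on a Monday, so its 1st Monday is 1 December 2064.
That is not after 3 December 2064, so look at January 2065.
January 2065 starts on a Thursday, so its 1st Monday is 5 January 2065 (4 days in).

5 January 2065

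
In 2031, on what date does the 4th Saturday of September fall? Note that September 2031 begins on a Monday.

September 2031 begins on a Monday, so the first Saturday is September 6 (5 days later).
The 4th Saturday is 3 weeks later: 6 + 21 = 27.

27 September 2031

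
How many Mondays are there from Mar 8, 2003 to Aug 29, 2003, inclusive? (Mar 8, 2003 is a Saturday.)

Mar 8, 2003 is a Saturday; the first Monday on or after it is Mar 10, 2003 (2 days later).
From Mar 10, 2003 to Aug 29, 2003: 21 + 30 + 31 + 30 + 31 + 29 = 172 days (rest of Mar, Apr, May, Jun, Jul, Aug).
172 ÷ 7 = 24 full weeks with remainder 4, so 24 more Mondays after the first → 25.

25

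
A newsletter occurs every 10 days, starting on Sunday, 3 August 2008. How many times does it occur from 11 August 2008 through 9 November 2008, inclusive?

9

Occurrences land 10·i days after 3 August 2008 for i = 0, 1, 2, …
11 August 2008 is 8 days after the start; 8 ÷ 10 = 0 remainder 8; since the remainder is 8, round up to i = 1. First occurrence in the window: #2 on 13 August 2008 (1×10 = 10 days in).
9 November 2008 is 98 days after the start; 98 ÷ 10 = 9 remainder 8. Last occurrence in the window: #10 on 1 November 2008.
Occurrences #2 through #10: 9 in total.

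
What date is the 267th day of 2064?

Jan has 31 days (267 − 31 = 236 remain).
Feb has 29 days (236 − 29 = 207 remain).
Mar has 31 days (207 − 31 = 176 remain).
Apr has 30 days (176 − 30 = 146 remain).
May has 31 days (146 − 31 = 115 remain).
Jun has 30 days (115 − 30 = 85 remain).
Jul has 31 days (85 − 31 = 54 remain).
Aug has 31 days (54 − 31 = 23 remain).
23 into Sep → Sep 23.

Sep 23, 2064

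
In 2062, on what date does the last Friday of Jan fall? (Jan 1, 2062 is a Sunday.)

Jan 27, 2062

Jan 2062 begins on a Sunday, so the first Friday is Jan 6 (5 days later).
Jan 2062 has 31 days. Adding weeks: 6, 13, 20, 27 — the last one ≤ 31 is the 27th.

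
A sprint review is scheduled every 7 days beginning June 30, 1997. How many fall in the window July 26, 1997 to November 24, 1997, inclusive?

Occurrences land 7·i days after June 30, 1997 for i = 0, 1, 2, …
July 26, 1997 is 26 days after the start; 26 ÷ 7 = 3 remainder 5; since the remainder is 5, round up to i = 4. First occurrence in the window: #5 on July 28, 1997 (4×7 = 28 days in).
November 24, 1997 is 147 days after the start; 147 ÷ 7 = 21 remainder 0. Last occurrence in the window: #22 on November 24, 1997.
Occurrences #5 through #22: 18 in total.

18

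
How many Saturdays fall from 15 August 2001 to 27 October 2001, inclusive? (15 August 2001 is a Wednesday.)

11

15 August 2001 is a Wednesday; the first Saturday on or after it is 18 August 2001 (3 days later).
From 18 August 2001 to 27 October 2001: 13 + 30 + 27 = 70 days (rest of August, September, October).
70 ÷ 7 = 10 full weeks with remainder 0, so 10 more Saturdays after the first → 11.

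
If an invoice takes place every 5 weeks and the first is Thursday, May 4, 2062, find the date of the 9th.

February 8, 2063

The 9th occurrence is 8 intervals after the first: 8 × 35 = 280 days after May 4, 2062.
May has 31 days — 27 days to the end of May leaves 253.
June has 30 days (223 left).
July has 31 days (192 left).
August has 31 days (161 left).
September has 30 days (131 left).
October has 31 days (100 left).
November has 30 days (70 left).
December has 31 days (39 left).
January has 31 days (8 left).
8 days into February → February 8, 2063.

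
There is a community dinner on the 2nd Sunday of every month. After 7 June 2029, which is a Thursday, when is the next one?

June 2029 starts on a Friday; its first Sunday is the 3rd, so the 2nd Sunday is the 10th — 10 June 2029.
10 June 2029 is after 7 June 2029, so that is the next one.

10 June 2029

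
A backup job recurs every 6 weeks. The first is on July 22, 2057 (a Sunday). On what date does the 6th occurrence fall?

February 17, 2058

The 6th occurrence is 5 intervals after the first: 5 × 42 = 210 days after July 22, 2057.
July has 31 days — 9 days to the end of July leaves 201.
August has 31 days (170 left).
September has 30 days (140 left).
October has 31 days (109 left).
November has 30 days (79 left).
December has 31 days (48 left).
January has 31 days (17 left).
17 days into February → February 17, 2058.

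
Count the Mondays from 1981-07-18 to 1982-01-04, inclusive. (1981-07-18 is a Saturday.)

25

1981-07-18 is a Saturday; the first Monday on or after it is 1981-07-20 (2 days later).
From 1981-07-20 to 1982-01-04: 11 + 31 + 30 + 31 + 30 + 31 + 4 = 168 days (rest of July, August, September, October, November, December, January).
168 ÷ 7 = 24 full weeks with remainder 0, so 24 more Mondays after the first → 25.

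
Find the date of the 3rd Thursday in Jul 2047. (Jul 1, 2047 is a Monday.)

Jul 18, 2047

Jul 2047 begins on a Monday, so the first Thursday is Jul 4 (3 days later).
The 3rd Thursday is 2 weeks later: 4 + 14 = 18.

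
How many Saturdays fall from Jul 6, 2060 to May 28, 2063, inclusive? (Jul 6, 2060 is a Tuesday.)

Jul 6, 2060 is a Tuesday; the first Saturday on or after it is Jul 10, 2060 (4 days later).
From Jul 10, 2060 to May 28, 2063: 174 + 365 + 365 + 148 = 1052 days (rest of 2060, 2061, 2062, to May 28, 2063 in 2063).
1052 ÷ 7 = 150 full weeks with remainder 2, so 150 more Saturdays after the first → 151.

151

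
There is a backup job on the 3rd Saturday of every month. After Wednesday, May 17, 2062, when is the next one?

May 20, 2062

May 2062 starts on a Monday; its first Saturday is the 6th, so the 3rd Saturday is the 20th — May 20, 2062.
May 20, 2062 is after May 17, 2062, so that is the next one.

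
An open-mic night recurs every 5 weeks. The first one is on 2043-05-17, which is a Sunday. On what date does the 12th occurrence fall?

The 12th occurrence is 11 intervals after the first: 11 × 35 = 385 days after 2043-05-17.
May has 31 days — 14 days to the end of May leaves 371.
June has 30 days (341 left).
July has 31 days (310 left).
August has 31 days (279 left).
September has 30 days (249 left).
October has 31 days (218 left).
November has 30 days (188 left).
December has 31 days (157 left).
January has 31 days (126 left).
February has 29 days (97 left).
March has 31 days (66 left).
April has 30 days (36 left).
May has 31 days (5 left).
5 days into June → 2044-06-05.

2044-06-05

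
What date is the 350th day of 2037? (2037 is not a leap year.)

January has 31 days (350 − 31 = 319 remain).
February has 28 days (319 − 28 = 291 remain).
March has 31 days (291 − 31 = 260 remain).
April has 30 days (260 − 30 = 230 remain).
May has 31 days (230 − 31 = 199 remain).
June has 30 days (199 − 30 = 169 remain).
July has 31 days (169 − 31 = 138 remain).
August has 31 days (138 − 31 = 107 remain).
September has 30 days (107 − 30 = 77 remain).
October has 31 days (77 − 31 = 46 remain).
November has 30 days (46 − 30 = 16 remain).
16 into December → December 16.

2037-12-16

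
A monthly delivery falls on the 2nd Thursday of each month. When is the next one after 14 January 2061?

10 February 2061

January 2061 starts on a Saturday; its first Thursday is the 6th, so the 2nd Thursday is the 13th — 13 January 2061.
That is not after 14 January 2061, so look at February 2061.
February 2061 starts on a Tuesday; its first Thursday is the 3rd, so the 2nd Thursday is the 10th — 10 February 2061.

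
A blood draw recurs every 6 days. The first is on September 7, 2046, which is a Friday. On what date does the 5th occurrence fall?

October 1, 2046

The 5th occurrence is 4 intervals after the first: 4 × 6 = 24 days after September 7, 2046.
September has 30 days — 23 days to the end of September leaves 1.
1 day into October → October 1, 2046.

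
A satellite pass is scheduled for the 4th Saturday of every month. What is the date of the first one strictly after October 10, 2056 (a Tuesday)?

October 28, 2056

October 2056 starts on a Sunday; its first Saturday is the 7th, so the 4th Saturday is the 28th — October 28, 2056.
October 28, 2056 is after October 10, 2056, so that is the next one.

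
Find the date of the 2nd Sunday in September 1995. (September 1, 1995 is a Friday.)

September 10, 1995

September 1995 begins on a Friday, so the first Sunday is September 3 (2 days later).
The 2nd Sunday is 1 weeks later: 3 + 7 = 10.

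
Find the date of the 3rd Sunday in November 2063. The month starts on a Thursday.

November 2063 begins on a Thursday, so the first Sunday is November 4 (3 days later).
The 3rd Sunday is 2 weeks later: 4 + 14 = 18.

18 November 2063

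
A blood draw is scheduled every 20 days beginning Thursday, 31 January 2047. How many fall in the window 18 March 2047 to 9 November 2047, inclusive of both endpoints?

12

Occurrences land 20·i days after 31 January 2047 for i = 0, 1, 2, …
18 March 2047 is 46 days after the start; 46 ÷ 20 = 2 remainder 6; since the remainder is 6, round up to i = 3. First occurrence in the window: #4 on 1 April 2047 (3×20 = 60 days in).
9 November 2047 is 282 days after the start; 282 ÷ 20 = 14 remainder 2. Last occurrence in the window: #15 on 7 November 2047.
Occurrences #4 through #15: 12 in total.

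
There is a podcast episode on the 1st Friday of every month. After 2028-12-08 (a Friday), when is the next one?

2029-01-05

December 2028 starts on a Friday, so its 1st Friday is 2028-12-01.
That is not after 2028-12-08, so look at January 2029.
January 2029 starts on a Monday, so its 1st Friday is 2029-01-05 (4 days in).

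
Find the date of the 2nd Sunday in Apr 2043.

Apr 12, 2043

Apr 2043 begins on a Wednesday, so the first Sunday is Apr 5 (4 days later).
The 2nd Sunday is 1 weeks later: 5 + 7 = 12.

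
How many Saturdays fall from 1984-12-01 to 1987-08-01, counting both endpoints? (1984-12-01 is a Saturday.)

140

1984-12-01 is a Saturday; the first Saturday on or after it is 1984-12-01.
From 1984-12-01 to 1987-08-01: 30 + 365 + 365 + 213 = 973 days (rest of 1984, 1985, 1986, to 1987-08-01 in 1987).
973 ÷ 7 = 139 full weeks with remainder 0, so 139 more Saturdays after the first → 140.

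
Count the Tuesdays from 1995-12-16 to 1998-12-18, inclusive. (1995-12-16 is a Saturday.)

1995-12-16 is a Saturday; the first Tuesday on or after it is 1995-12-19 (3 days later).
From 1995-12-19 to 1998-12-18: 12 + 366 + 365 + 352 = 1095 days (rest of 1995, 1996, 1997, to 1998-12-18 in 1998).
1095 ÷ 7 = 156 full weeks with remainder 3, so 156 more Tuesdays after the first → 157.

157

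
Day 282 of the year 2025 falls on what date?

October 9, 2025

January has 31 days (282 − 31 = 251 remain).
February has 28 days (251 − 28 = 223 remain).
March has 31 days (223 − 31 = 192 remain).
April has 30 days (192 − 30 = 162 remain).
May has 31 days (162 − 31 = 131 remain).
June has 30 days (131 − 30 = 101 remain).
July has 31 days (101 − 31 = 70 remain).
August has 31 days (70 − 31 = 39 remain).
September has 30 days (39 − 30 = 9 remain).
9 into October → October 9.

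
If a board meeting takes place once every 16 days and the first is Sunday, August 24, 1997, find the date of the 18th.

The 18th occurrence is 17 intervals after the first: 17 × 16 = 272 days after August 24, 1997.
August has 31 days — 7 days to the end of August leaves 265.
September has 30 days (235 left).
October has 31 days (204 left).
November has 30 days (174 left).
December has 31 days (143 left).
January has 31 days (112 left).
February has 28 days (84 left).
March has 31 days (53 left).
April has 30 days (23 left).
23 days into May → May 23, 1998.

May 23, 1998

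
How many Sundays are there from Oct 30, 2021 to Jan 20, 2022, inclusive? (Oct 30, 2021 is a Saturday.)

12

Oct 30, 2021 is a Saturday; the first Sunday on or after it is Oct 31, 2021 (1 day later).
From Oct 31, 2021 to Jan 20, 2022: 0 + 30 + 31 + 20 = 81 days (rest of Oct, Nov, Dec, Jan).
81 ÷ 7 = 11 full weeks with remainder 4, so 11 more Sundays after the first → 12.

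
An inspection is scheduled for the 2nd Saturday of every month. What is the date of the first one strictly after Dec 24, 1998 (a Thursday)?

Dec 1998 starts on a Tuesday; its first Saturday is the 5th, so the 2nd Saturday is the 12th — Dec 12, 1998.
That is not after Dec 24, 1998, so look at Jan 1999.
Jan 1999 starts on a Friday; its first Saturday is the 2nd, so the 2nd Saturday is the 9th — Jan 9, 1999.

Jan 9, 1999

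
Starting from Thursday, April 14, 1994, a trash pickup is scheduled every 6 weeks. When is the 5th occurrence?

The 5th occurrence is 4 intervals after the first: 4 × 42 = 168 days after April 14, 1994.
April has 30 days — 16 days to the end of April leaves 152.
May has 31 days (121 left).
June has 30 days (91 left).
July has 31 days (60 left).
August has 31 days (29 left).
29 days into September → September 29, 1994.

September 29, 1994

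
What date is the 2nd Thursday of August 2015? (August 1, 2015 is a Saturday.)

August 13, 2015

August 2015 begins on a Saturday, so the first Thursday is August 6 (5 days later).
The 2nd Thursday is 1 weeks later: 6 + 7 = 13.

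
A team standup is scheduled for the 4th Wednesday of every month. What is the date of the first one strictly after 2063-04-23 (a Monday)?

2063-04-25

April 2063 starts on a Sunday; its first Wednesday is the 4th, so the 4th Wednesday is the 25th — 2063-04-25.
2063-04-25 is after 2063-04-23, so that is the next one.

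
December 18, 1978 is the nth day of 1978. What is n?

352

Days in months before December: 31 + 28 + 31 + 30 + 31 + 30 + 31 + 31 + 30 + 31 + 30 = 334.
Plus 18 days into December → day 352.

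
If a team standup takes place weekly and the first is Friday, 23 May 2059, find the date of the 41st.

27 February 2060

The 41st occurrence is 40 intervals after the first: 40 × 7 = 280 days after 23 May 2059.
May has 31 days — 8 days to the end of May leaves 272.
June has 30 days (242 left).
July has 31 days (211 left).
August has 31 days (180 left).
September has 30 days (150 left).
October has 31 days (119 left).
November has 30 days (89 left).
December has 31 days (58 left).
January has 31 days (27 left).
27 days into February → 27 February 2060.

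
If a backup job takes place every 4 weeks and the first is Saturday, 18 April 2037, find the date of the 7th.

3 October 2037

The 7th occurrence is 6 intervals after the first: 6 × 28 = 168 days after 18 April 2037.
April has 30 days — 12 days to the end of April leaves 156.
May has 31 days (125 left).
June has 30 days (95 left).
July has 31 days (64 left).
August has 31 days (33 left).
September has 30 days (3 left).
3 days into October → 3 October 2037.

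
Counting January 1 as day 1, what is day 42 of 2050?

February 11, 2050

January has 31 days (42 − 31 = 11 remain).
11 into February → February 11.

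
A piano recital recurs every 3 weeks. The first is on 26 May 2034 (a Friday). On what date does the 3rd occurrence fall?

7 July 2034

The 3rd occurrence is 2 intervals after the first: 2 × 21 = 42 days after 26 May 2034.
May has 31 days — 5 days to the end of May leaves 37.
June has 30 days (7 left).
7 days into July → 7 July 2034.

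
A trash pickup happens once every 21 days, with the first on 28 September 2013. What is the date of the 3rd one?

9 November 2013

The 3rd occurrence is 2 intervals after the first: 2 × 21 = 42 days after 28 September 2013.
September has 30 days — 2 days to the end of September leaves 40.
October has 31 days (9 left).
9 days into November → 9 November 2013.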